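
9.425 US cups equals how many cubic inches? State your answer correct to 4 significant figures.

1 US cup = 14.4375 in³.
Thus 9.425 × 14.4375 ≈ 136.1 in³.

136.1 cubic inches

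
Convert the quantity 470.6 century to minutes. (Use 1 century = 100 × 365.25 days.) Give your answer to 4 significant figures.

2.475 × 10^10 min

1 century = 5.25960 × 10^7 min.
Thus 470.6 × 5.25960 × 10^7 ≈ 2.475 × 10^10 min.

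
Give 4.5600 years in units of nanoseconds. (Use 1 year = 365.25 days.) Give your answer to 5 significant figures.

1.4390e+17 nanoseconds

1 year = 3.15576e+16 ns.
Thus 4.5600 × 3.15576e+16 ≈ 1.4390e+17 ns.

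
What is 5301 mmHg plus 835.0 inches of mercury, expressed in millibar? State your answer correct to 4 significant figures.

5301 mmHg = 7067.42 mbar and 835.0 inHg = 28276.3 mbar.
7067.42 + 28276.3 ≈ 35340 mbar.

35340 millibar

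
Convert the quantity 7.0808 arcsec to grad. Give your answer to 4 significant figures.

0.002185 grad

1 arcsec = 0.000308642 gradians.
So 7.0808 × 0.000308642 ≈ 0.002185 grad.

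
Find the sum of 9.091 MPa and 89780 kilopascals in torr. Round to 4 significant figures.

741600 torr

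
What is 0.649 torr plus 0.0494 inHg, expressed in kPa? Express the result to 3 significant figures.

0.254 kPa

0.649 torr = 0.0865262 kPa and 0.0494 inHg = 0.167288 kPa.
0.0865262 + 0.167288 ≈ 0.254 kPa.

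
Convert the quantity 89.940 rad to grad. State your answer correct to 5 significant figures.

5725.8 grad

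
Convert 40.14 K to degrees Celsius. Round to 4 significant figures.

K = °C + 273.15.
Applying the formula gives -233.0 °C.

-233.0 °C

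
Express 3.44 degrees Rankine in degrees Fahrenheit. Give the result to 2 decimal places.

°R = °F + 459.67.
Applying the formula gives -456.23 °F.

-456.23 °F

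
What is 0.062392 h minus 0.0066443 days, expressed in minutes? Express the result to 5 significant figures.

-5.8243 min

0.062392 h = 3.74352 min and 0.0066443 d = 9.56779 min.
3.74352 − 9.56779 ≈ -5.8243 min.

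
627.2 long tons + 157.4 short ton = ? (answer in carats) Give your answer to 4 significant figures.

627.2 long ton = 3.18632 × 10^9 ct and 157.4 short ton = 7.13954 × 10^8 ct.
3.18632 × 10^9 + 7.13954 × 10^8 ≈ 3.900 × 10^9 ct.

3.900 × 10^9 carats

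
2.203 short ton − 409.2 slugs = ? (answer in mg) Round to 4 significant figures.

-3.973 × 10^9 milligrams

2.203 short ton = 1.99853 × 10^9 mg and 409.2 slug = 5.97183 × 10^9 mg.
1.99853 × 10^9 − 5.97183 × 10^9 ≈ -3.973 × 10^9 mg.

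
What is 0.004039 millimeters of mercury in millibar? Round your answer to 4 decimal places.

0.0054 millibar

1 millimeter of mercury = 1.33322 mbar.
So 0.004039 × 1.33322 ≈ 0.0054 mbar.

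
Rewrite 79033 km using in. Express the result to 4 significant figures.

1 kilometer = 39370.1 in.
Then 79033 × 39370.1 ≈ 3.112e+9 in.

3.112e+9 in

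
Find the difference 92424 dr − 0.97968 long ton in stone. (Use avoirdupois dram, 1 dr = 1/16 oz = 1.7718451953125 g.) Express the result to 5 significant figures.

92424 dr = 25.7879 st and 0.97968 long ton = 156.749 st.
25.7879 − 156.749 ≈ -130.96 st.

-130.96 st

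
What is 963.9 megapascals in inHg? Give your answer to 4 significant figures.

284600 inHg

1 MPa = 295.300 inches of mercury.
Then 963.9 × 295.300 ≈ 284600 inHg.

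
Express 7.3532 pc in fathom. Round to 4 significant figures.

1.241e+17 fathoms

1 pc = 1.68727e+16 fathom.
Thus 7.3532 × 1.68727e+16 ≈ 1.241e+17 fathom.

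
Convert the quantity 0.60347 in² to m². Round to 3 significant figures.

0.000389 square meters

1 in² = 0.000645160 m².
So 0.60347 × 0.000645160 ≈ 0.000389 m².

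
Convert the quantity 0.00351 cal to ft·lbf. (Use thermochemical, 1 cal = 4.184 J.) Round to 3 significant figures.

0.0108 ft·lbf

1 calorie = 3.08596 foot-pounds.
So 0.00351 × 3.08596 ≈ 0.0108 ft·lbf.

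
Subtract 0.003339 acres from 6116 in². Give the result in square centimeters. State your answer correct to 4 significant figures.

6116 in² = 39458.0 cm² and 0.003339 acre = 135125 cm².
39458.0 − 135125 ≈ -95670 cm².

-95670 cm²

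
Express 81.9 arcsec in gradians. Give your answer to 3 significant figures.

0.0253 grad

1 arcsec = 0.000308642 gradians.
81.9 × 0.000308642 ≈ 0.0253 grad.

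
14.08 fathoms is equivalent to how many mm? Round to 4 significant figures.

25750 millimeters

1 fathom = 1828.80 mm.
So 14.08 × 1828.80 ≈ 25750 mm.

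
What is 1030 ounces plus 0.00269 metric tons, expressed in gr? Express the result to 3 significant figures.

492000 grains

1030 oz = 450625 gr and 0.00269 t = 41513.0 gr.
450625 + 41513.0 ≈ 492000 gr.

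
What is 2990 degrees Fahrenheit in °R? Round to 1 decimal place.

°R = °F + 459.67.
Applying the formula gives 3449.7 °R.

3449.7 degrees Rankine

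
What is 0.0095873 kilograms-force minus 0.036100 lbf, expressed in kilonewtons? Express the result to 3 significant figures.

-6.66 × 10^-5 kN

0.0095873 kgf = 9.40193 × 10^-5 kN and 0.036100 lbf = 0.000160581 kN.
9.40193 × 10^-5 − 0.000160581 ≈ -6.66 × 10^-5 kN.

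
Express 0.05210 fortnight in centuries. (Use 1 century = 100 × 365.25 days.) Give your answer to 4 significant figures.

1 fortnight = 0.000383299 centuries.
Thus 0.05210 × 0.000383299 ≈ 1.997 × 10^-5 century.

1.997 × 10^-5 century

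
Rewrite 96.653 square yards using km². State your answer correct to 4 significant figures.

8.081e-5 km²

1 square yard = 8.36127e-7 square kilometers.
Then 96.653 × 8.36127e-7 ≈ 8.081e-5 km².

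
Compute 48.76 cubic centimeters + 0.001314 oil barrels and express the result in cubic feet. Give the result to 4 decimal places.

48.76 cm³ = 0.00172194 ft³ and 0.001314 bbl = 0.00737756 ft³.
0.00172194 + 0.00737756 ≈ 0.0091 ft³.

0.0091 ft³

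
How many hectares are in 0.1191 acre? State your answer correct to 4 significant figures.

0.04820 ha

1 acre = 0.404686 ha.
Thus 0.1191 × 0.404686 ≈ 0.04820 ha.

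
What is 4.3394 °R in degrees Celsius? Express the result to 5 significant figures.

°R = (°C + 273.15) × 9/5.
Applying the formula gives -270.74 °C.

-270.74 degrees Celsius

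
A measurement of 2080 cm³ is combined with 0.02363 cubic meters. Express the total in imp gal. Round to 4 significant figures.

5.655 imperial gallons

2080 cm³ = 0.457536 imp gal and 0.02363 m³ = 5.19787 imp gal.
0.457536 + 5.19787 ≈ 5.655 imp gal.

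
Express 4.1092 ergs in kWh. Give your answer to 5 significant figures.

1 erg = 2.77778e-14 kWh.
Then 4.1092 × 2.77778e-14 ≈ 1.1414e-13 kWh.

1.1414e-13 kWh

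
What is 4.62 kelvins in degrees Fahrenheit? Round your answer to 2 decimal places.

-451.35 °F

K = (°F + 459.67) × 5/9.
Applying the formula gives -451.35 °F.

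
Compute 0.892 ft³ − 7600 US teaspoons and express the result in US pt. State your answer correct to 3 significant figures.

0.892 ft³ = 53.3810 US pt and 7600 US tsp = 79.1667 US pt.
53.3810 − 79.1667 ≈ -25.8 US pt.

-25.8 US pt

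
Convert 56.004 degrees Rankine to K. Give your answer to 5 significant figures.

°R = K × 9/5.
Applying the formula gives 31.113 K.

31.113 kelvins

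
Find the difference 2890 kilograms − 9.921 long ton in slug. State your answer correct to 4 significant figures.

-492.7 slug

2890 kg = 198.028 slug and 9.921 long ton = 690.713 slug.
198.028 − 690.713 ≈ -492.7 slug.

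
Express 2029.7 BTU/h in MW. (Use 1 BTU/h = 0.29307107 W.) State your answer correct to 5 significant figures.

1 BTU per hour = 2.93071e-7 megawatts.
Then 2029.7 × 2.93071e-7 ≈ 0.00059485 MW.

0.00059485 MW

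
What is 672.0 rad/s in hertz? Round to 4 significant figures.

1 radian per second = 0.159155 Hz.
So 672.0 × 0.159155 ≈ 107.0 Hz.

107.0 Hz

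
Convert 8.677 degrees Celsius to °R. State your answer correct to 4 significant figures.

507.3 degrees Rankine

°R = (°C + 273.15) × 9/5.
Applying the formula gives 507.3 °R.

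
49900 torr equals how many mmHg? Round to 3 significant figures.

49900 mmHg

1 torr = 1.00000 mmHg.
So 49900 × 1.00000 ≈ 49900 mmHg.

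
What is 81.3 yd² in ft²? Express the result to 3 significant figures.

732 ft²

1 yd² = 9.00000 ft².
So 81.3 × 9.00000 ≈ 732 ft².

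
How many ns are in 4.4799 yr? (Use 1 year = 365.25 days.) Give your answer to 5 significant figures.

1.4137e+17 ns

1 year = 3.15576e+16 nanoseconds.
So 4.4799 × 3.15576e+16 ≈ 1.4137e+17 ns.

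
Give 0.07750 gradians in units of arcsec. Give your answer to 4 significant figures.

251.1 arcsec

1 gradian = 3240.00 arcseconds.
Then 0.07750 × 3240.00 ≈ 251.1 arcsec.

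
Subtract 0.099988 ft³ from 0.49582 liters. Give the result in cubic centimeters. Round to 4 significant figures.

0.49582 L = 495.820 cm³ and 0.099988 ft³ = 2831.34 cm³.
495.820 − 2831.34 ≈ -2336 cm³.

-2336 cm³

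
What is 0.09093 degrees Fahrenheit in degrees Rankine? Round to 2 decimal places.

459.76 degrees Rankine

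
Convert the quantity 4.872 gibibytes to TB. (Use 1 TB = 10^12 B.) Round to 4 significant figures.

0.005231 terabytes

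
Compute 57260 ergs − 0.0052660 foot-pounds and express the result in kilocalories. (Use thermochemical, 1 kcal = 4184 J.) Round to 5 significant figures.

57260 erg = 1.36855e-6 kcal and 0.0052660 ft·lbf = 1.70644e-6 kcal.
1.36855e-6 − 1.70644e-6 ≈ -3.3789e-7 kcal.

-3.3789e-7 kcal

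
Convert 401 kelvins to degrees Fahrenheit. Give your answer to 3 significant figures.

K = (°F + 459.67) × 5/9.
Applying the formula gives 262 °F.

262 °F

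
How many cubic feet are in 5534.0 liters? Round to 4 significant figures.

1 liter = 0.0353147 ft³.
5534.0 × 0.0353147 ≈ 195.4 ft³.

195.4 cubic feet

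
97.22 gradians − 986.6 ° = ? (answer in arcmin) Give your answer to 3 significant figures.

97.22 grad = 5249.88 arcmin and 986.6 ° = 59196.0 arcmin.
5249.88 − 59196.0 ≈ -53900 arcmin.

-53900 arcmin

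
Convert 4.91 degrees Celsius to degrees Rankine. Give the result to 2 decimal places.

500.51 °R

°R = (°C + 273.15) × 9/5.
Applying the formula gives 500.51 °R.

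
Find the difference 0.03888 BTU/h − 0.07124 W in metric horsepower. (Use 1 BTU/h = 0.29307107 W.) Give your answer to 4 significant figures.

-8.137e-5 PS

0.03888 BTU/h = 1.54923e-5 PS and 0.07124 W = 9.68594e-5 PS.
1.54923e-5 − 9.68594e-5 ≈ -8.137e-5 PS.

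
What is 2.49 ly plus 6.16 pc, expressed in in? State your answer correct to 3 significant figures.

8.41 × 10^18 inches

2.49 ly = 9.27450 × 10^17 in and 6.16 pc = 7.48338 × 10^18 in.
9.27450 × 10^17 + 7.48338 × 10^18 ≈ 8.41 × 10^18 in.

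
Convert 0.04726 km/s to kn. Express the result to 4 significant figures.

1 km/s = 1943.84 kn.
0.04726 × 1943.84 ≈ 91.87 kn.

91.87 kn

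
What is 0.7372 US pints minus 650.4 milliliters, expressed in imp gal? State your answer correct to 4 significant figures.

-0.06634 imp gal

0.7372 US pt = 0.0767309 imp gal and 650.4 mL = 0.143068 imp gal.
0.0767309 − 0.143068 ≈ -0.06634 imp gal.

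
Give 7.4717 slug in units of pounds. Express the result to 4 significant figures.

240.4 lb

1 slug = 32.1740 lb.
7.4717 × 32.1740 ≈ 240.4 lb.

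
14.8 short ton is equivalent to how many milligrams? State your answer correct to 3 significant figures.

1.34 × 10^10 mg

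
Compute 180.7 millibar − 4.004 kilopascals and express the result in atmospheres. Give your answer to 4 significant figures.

180.7 mbar = 0.178337 atm and 4.004 kPa = 0.0395164 atm.
0.178337 − 0.0395164 ≈ 0.1388 atm.

0.1388 atmospheres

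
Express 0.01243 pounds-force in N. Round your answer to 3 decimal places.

1 pound-force = 4.44822 newtons.
Then 0.01243 × 4.44822 ≈ 0.055 N.

0.055 newtons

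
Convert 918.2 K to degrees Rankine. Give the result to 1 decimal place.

°R = K × 9/5.
Applying the formula gives 1652.8 °R.

1652.8 °R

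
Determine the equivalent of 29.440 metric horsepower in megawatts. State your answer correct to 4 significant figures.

1 PS = 0.000735499 megawatts.
29.440 × 0.000735499 ≈ 0.02165 MW.

0.02165 MW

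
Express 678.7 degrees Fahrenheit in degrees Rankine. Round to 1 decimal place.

1138.4 °R

°R = °F + 459.67.
Applying the formula gives 1138.4 °R.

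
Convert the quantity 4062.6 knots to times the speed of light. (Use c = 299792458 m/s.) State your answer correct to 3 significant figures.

1 kn = 1.71600e-9 c.
Then 4062.6 × 1.71600e-9 ≈ 6.97e-6 c.

6.97e-6 c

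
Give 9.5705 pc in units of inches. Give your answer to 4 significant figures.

1 pc = 1.21483e+18 in.
So 9.5705 × 1.21483e+18 ≈ 1.163e+19 in.

1.163e+19 inches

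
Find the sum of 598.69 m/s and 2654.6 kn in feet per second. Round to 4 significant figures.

6445 feet per second

598.69 m/s = 1964.21 ft/s and 2654.6 kn = 4480.46 ft/s.
1964.21 + 4480.46 ≈ 6445 ft/s.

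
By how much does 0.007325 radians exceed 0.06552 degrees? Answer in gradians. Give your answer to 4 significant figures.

0.3935 gradians

0.007325 rad = 0.466324 grad and 0.06552 ° = 0.0728000 grad.
0.466324 − 0.0728000 ≈ 0.3935 grad.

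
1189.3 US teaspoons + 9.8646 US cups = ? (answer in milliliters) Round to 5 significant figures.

8195.8 mL

1189.3 US tsp = 5861.97 mL and 9.8646 US cup = 2333.85 mL.
5861.97 + 2333.85 ≈ 8195.8 mL.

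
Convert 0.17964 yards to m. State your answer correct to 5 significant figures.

1 yd = 0.914400 meters.
0.17964 × 0.914400 ≈ 0.16426 m.

0.16426 m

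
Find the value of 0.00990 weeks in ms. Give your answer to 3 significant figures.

1 week = 6.04800 × 10^8 ms.
Then 0.00990 × 6.04800 × 10^8 ≈ 5.99 × 10^6 ms.

5.99 × 10^6 ms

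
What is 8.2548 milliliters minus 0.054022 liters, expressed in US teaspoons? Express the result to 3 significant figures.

-9.29 US tsp

8.2548 mL = 1.67477 US tsp and 0.054022 L = 10.9602 US tsp.
1.67477 − 10.9602 ≈ -9.29 US tsp.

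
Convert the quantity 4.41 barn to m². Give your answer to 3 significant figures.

4.41 × 10^-28 m²

1 barn = 1.00000 × 10^-28 square meters.
Then 4.41 × 1.00000 × 10^-28 ≈ 4.41 × 10^-28 m².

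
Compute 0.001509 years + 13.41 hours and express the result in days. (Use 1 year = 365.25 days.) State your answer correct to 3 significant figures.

1.11 days

0.001509 yr = 0.551162 d and 13.41 h = 0.558750 d.
0.551162 + 0.558750 ≈ 1.11 d.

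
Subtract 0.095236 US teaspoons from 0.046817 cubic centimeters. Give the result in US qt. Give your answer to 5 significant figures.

-0.00044655 US quarts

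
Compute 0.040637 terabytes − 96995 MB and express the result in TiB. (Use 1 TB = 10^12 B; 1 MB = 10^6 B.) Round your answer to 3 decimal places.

-0.051 TiB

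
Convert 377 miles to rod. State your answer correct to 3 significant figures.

1 mile = 320.000 rod.
Thus 377 × 320.000 ≈ 121000 rod.

121000 rod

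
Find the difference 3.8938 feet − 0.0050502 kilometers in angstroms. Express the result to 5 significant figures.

3.8938 ft = 1.18683 × 10^10 Å and 0.0050502 km = 5.05020 × 10^10 Å.
1.18683 × 10^10 − 5.05020 × 10^10 ≈ -3.8634 × 10^10 Å.

-3.8634 × 10^10 angstroms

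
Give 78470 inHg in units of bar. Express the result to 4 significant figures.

2657 bar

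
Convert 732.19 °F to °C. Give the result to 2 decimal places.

388.99 degrees Celsius

°F = °C × 9/5 + 32.
Applying the formula gives 388.99 °C.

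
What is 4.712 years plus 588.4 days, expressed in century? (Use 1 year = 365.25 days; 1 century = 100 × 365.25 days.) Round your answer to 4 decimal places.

0.0632 centuries

4.712 yr = 0.0471200 century and 588.4 d = 0.0161095 century.
0.0471200 + 0.0161095 ≈ 0.0632 century.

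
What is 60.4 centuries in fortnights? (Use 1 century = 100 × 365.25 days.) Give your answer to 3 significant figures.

158000 fortnights

1 century = 2608.93 fortnights.
So 60.4 × 2608.93 ≈ 158000 fortnight.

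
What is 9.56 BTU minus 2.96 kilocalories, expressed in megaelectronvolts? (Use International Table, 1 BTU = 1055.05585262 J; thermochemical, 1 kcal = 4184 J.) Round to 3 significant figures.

-1.43 × 10^16 MeV

9.56 BTU = 6.29539 × 10^16 MeV and 2.96 kcal = 7.72988 × 10^16 MeV.
6.29539 × 10^16 − 7.72988 × 10^16 ≈ -1.43 × 10^16 MeV.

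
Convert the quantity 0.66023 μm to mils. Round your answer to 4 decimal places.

0.0260 mils

1 μm = 0.0393701 mils.
Then 0.66023 × 0.0393701 ≈ 0.0260 mil.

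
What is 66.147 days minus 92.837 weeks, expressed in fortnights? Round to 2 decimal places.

-41.69 fortnight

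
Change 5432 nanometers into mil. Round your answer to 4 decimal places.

0.2139 mil

1 nanometer = 3.93701e-5 mil.
Then 5432 × 3.93701e-5 ≈ 0.2139 mil.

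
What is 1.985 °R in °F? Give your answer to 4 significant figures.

°R = °F + 459.67.
Applying the formula gives -457.7 °F.

-457.7 degrees Fahrenheit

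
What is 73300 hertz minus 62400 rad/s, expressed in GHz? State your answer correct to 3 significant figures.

73300 Hz = 7.33000 × 10^-5 GHz and 62400 rad/s = 9.93127 × 10^-6 GHz.
7.33000 × 10^-5 − 9.93127 × 10^-6 ≈ 6.34 × 10^-5 GHz.

6.34 × 10^-5 gigahertz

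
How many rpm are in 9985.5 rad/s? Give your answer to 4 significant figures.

95350 revolutions per minute

1 radian per second = 9.54930 rpm.
Then 9985.5 × 9.54930 ≈ 95350 rpm.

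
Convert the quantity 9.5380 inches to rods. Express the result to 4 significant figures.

0.04817 rods

1 inch = 0.00505051 rods.
Thus 9.5380 × 0.00505051 ≈ 0.04817 rod.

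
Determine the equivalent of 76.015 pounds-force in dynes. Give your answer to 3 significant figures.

1 pound-force = 444822 dyn.
So 76.015 × 444822 ≈ 3.38 × 10^7 dyn.

3.38 × 10^7 dynes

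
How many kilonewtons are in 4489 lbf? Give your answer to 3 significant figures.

20.0 kilonewtons

1 pound-force = 0.00444822 kN.
So 4489 × 0.00444822 ≈ 20.0 kN.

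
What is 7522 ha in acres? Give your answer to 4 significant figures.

18590 acre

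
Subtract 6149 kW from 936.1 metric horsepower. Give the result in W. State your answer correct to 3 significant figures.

-5.46 × 10^6 W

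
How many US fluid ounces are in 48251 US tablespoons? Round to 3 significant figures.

24100 US fl oz

1 US tablespoon = 0.500000 US fl oz.
Then 48251 × 0.500000 ≈ 24100 US fl oz.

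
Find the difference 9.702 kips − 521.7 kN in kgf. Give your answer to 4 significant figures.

-48800 kilograms-force

9.702 kip = 4400.75 kgf and 521.7 kN = 53198.6 kgf.
4400.75 − 53198.6 ≈ -48800 kgf.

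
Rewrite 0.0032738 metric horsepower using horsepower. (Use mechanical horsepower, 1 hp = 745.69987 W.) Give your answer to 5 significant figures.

0.0032290 hp

1 PS = 0.986320 horsepower.
Then 0.0032738 × 0.986320 ≈ 0.0032290 hp.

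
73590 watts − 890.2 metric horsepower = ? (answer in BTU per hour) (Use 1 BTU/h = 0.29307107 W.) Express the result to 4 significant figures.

-1.983e+6 BTU/h

73590 W = 251100 BTU/h and 890.2 PS = 2.23407e+6 BTU/h.
251100 − 2.23407e+6 ≈ -1.983e+6 BTU/h.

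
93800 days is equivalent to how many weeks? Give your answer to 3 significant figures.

13400 wk

1 d = 0.142857 weeks.
93800 × 0.142857 ≈ 13400 wk.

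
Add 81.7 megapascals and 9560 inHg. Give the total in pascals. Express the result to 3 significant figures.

1.14e+8 pascals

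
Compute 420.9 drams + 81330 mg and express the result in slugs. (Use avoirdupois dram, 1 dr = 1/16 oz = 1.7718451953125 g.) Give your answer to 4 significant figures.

0.05667 slugs

420.9 dr = 0.0511015 slug and 81330 mg = 0.00557288 slug.
0.0511015 + 0.00557288 ≈ 0.05667 slug.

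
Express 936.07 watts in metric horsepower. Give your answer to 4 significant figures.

1 watt = 0.00135962 metric horsepower.
Thus 936.07 × 0.00135962 ≈ 1.273 PS.

1.273 PS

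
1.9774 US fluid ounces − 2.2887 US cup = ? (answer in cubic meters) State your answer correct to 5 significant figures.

-0.00048300 cubic meters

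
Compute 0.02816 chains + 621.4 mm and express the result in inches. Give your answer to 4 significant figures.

46.77 in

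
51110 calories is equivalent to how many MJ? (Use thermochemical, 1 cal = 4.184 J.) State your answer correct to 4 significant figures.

1 calorie = 4.18400 × 10^-6 MJ.
Then 51110 × 4.18400 × 10^-6 ≈ 0.2138 MJ.

0.2138 megajoules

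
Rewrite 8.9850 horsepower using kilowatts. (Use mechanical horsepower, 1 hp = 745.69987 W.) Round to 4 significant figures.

1 hp = 0.745700 kW.
Then 8.9850 × 0.745700 ≈ 6.700 kW.

6.700 kW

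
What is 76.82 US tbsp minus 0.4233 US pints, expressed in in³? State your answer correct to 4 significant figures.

76.82 US tbsp = 69.3180 in³ and 0.4233 US pt = 12.2228 in³.
69.3180 − 12.2228 ≈ 57.10 in³.

57.10 in³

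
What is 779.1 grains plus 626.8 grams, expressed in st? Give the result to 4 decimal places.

779.1 gr = 0.00795000 st and 626.8 g = 0.0987041 st.
0.00795000 + 0.0987041 ≈ 0.1067 st.

0.1067 stone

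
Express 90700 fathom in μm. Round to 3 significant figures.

1.66 × 10^11 micrometers

1 fathom = 1.82880 × 10^6 μm.
Thus 90700 × 1.82880 × 10^6 ≈ 1.66 × 10^11 μm.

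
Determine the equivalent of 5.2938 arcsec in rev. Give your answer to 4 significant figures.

1 arcsec = 7.71605e-7 rev.
5.2938 × 7.71605e-7 ≈ 4.085e-6 rev.

4.085e-6 rev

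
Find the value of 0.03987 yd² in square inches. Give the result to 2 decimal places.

51.67 in²

1 yd² = 1296.00 in².
Then 0.03987 × 1296.00 ≈ 51.67 in².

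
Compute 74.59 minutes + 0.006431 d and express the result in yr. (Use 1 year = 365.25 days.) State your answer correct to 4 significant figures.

0.0001594 yr

74.59 min = 0.000141817 yr and 0.006431 d = 1.76071 × 10^-5 yr.
0.000141817 + 1.76071 × 10^-5 ≈ 0.0001594 yr.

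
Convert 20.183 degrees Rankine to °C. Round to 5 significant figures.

°R = (°C + 273.15) × 9/5.
Applying the formula gives -261.94 °C.

-261.94 °C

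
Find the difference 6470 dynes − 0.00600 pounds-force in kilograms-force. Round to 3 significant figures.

0.00388 kgf

6470 dyn = 0.00659756 kgf and 0.00600 lbf = 0.00272155 kgf.
0.00659756 − 0.00272155 ≈ 0.00388 kgf.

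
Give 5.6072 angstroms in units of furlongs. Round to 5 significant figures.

2.7873e-12 furlongs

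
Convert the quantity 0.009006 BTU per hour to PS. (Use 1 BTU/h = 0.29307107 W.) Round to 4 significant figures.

3.589e-6 metric horsepower

1 BTU/h = 0.000398466 metric horsepower.
Then 0.009006 × 0.000398466 ≈ 3.589e-6 PS.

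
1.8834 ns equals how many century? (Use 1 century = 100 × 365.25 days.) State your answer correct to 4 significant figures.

5.968e-19 centuries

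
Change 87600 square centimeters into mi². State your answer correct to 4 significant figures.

1 square centimeter = 3.86102e-11 square miles.
87600 × 3.86102e-11 ≈ 3.382e-6 mi².

3.382e-6 mi²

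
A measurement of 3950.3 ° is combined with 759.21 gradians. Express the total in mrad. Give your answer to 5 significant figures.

80871 mrad

3950.3 ° = 68945.7 mrad and 759.21 grad = 11925.6 mrad.
68945.7 + 11925.6 ≈ 80871 mrad.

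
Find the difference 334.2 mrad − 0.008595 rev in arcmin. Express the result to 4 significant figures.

963.2 arcmin

334.2 mrad = 1148.89 arcmin and 0.008595 rev = 185.652 arcmin.
1148.89 − 185.652 ≈ 963.2 arcmin.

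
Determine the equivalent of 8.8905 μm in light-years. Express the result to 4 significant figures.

9.397e-22 light-years

1 μm = 1.05700e-22 ly.
8.8905 × 1.05700e-22 ≈ 9.397e-22 ly.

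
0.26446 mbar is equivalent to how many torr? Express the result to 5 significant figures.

0.19836 torr

1 mbar = 0.750062 torr.
Thus 0.26446 × 0.750062 ≈ 0.19836 torr.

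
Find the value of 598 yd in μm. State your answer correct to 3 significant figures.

5.47 × 10^8 micrometers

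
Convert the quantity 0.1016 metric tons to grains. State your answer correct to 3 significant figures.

1.57 × 10^6 gr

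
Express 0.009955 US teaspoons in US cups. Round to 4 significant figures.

0.0002074 US cup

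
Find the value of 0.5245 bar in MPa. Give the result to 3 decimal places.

1 bar = 0.100000 MPa.
So 0.5245 × 0.100000 ≈ 0.052 MPa.

0.052 megapascals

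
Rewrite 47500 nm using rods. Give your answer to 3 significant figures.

1 nm = 1.98839e-10 rod.
Thus 47500 × 1.98839e-10 ≈ 9.44e-6 rod.

9.44e-6 rod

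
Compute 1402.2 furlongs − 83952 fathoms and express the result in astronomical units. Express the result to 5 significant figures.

8.5928e-7 au

1402.2 furlong = 1.88557e-6 au and 83952 fathom = 1.02629e-6 au.
1.88557e-6 − 1.02629e-6 ≈ 8.5928e-7 au.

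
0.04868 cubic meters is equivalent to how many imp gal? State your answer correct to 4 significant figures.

10.71 imp gal

1 m³ = 219.969 imp gal.
So 0.04868 × 219.969 ≈ 10.71 imp gal.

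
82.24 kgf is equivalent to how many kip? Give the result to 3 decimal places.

0.181 kips

1 kilogram-force = 0.00220462 kip.
82.24 × 0.00220462 ≈ 0.181 kip.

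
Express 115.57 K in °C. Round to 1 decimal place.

-157.6 °C

K = °C + 273.15.
Applying the formula gives -157.6 °C.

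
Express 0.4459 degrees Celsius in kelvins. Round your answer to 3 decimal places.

273.596 kelvins

K = °C + 273.15.
Applying the formula gives 273.596 K.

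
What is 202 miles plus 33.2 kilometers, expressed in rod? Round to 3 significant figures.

71200 rods

202 mi = 64640.0 rod and 33.2 km = 6601.45 rod.
64640.0 + 6601.45 ≈ 71200 rod.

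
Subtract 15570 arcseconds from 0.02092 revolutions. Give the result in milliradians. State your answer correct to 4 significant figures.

55.96 milliradians

0.02092 rev = 131.444 mrad and 15570 arcsec = 75.4855 mrad.
131.444 − 75.4855 ≈ 55.96 mrad.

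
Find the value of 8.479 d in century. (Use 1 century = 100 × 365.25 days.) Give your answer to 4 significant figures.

1 d = 2.73785e-5 centuries.
8.479 × 2.73785e-5 ≈ 0.0002321 century.

0.0002321 century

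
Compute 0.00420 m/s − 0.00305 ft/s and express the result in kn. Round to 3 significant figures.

0.00636 kn

0.00420 m/s = 0.00816415 kn and 0.00305 ft/s = 0.00180708 kn.
0.00816415 − 0.00180708 ≈ 0.00636 kn.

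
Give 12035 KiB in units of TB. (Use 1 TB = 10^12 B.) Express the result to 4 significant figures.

1.232 × 10^-5 TB

1 KiB = 1.02400 × 10^-9 terabytes.
Thus 12035 × 1.02400 × 10^-9 ≈ 1.232 × 10^-5 TB.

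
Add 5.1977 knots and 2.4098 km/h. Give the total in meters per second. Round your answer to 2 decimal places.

3.34 m/s

5.1977 kn = 2.67393 m/s and 2.4098 km/h = 0.669389 m/s.
2.67393 + 0.669389 ≈ 3.34 m/s.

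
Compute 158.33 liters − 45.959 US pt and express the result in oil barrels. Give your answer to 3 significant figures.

0.859 bbl

158.33 L = 0.995866 bbl and 45.959 US pt = 0.136783 bbl.
0.995866 − 0.136783 ≈ 0.859 bbl.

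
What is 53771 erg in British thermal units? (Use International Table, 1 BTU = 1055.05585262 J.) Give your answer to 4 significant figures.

1 erg = 9.47817e-11 BTU.
Thus 53771 × 9.47817e-11 ≈ 5.097e-6 BTU.

5.097e-6 BTU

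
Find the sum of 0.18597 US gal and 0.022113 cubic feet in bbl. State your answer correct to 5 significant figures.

0.0083664 bbl

0.18597 US gal = 0.004427857 bbl and 0.022113 ft³ = 0.003938494 bbl.
0.004427857 + 0.003938494 ≈ 0.0083664 bbl.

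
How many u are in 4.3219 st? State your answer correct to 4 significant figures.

1.653e+28 atomic mass units

1 st = 3.82424e+27 atomic mass units.
Then 4.3219 × 3.82424e+27 ≈ 1.653e+28 u.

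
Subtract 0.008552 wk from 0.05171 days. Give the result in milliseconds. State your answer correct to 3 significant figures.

0.05171 d = 4.46774e+6 ms and 0.008552 wk = 5.17225e+6 ms.
4.46774e+6 − 5.17225e+6 ≈ -705000 ms.

-705000 ms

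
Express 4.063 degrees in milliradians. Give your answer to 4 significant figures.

70.91 mrad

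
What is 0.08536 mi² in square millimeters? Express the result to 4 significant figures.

2.211e+11 square millimeters

1 square mile = 2.58999e+12 square millimeters.
So 0.08536 × 2.58999e+12 ≈ 2.211e+11 mm².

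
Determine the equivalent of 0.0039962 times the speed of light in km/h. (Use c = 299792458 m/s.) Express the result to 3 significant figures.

4.31e+6 km/h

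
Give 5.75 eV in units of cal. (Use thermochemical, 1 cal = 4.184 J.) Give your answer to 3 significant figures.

2.20e-19 cal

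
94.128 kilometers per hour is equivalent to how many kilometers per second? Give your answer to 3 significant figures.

0.0261 km/s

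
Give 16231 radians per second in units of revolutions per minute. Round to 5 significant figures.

154990 revolutions per minute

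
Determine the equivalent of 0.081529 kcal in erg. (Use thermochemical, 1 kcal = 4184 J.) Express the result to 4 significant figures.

1 kilocalorie = 4.18400 × 10^10 ergs.
Thus 0.081529 × 4.18400 × 10^10 ≈ 3.411 × 10^9 erg.

3.411 × 10^9 ergs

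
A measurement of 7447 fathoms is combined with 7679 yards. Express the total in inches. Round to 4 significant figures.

7447 fathom = 536184 in and 7679 yd = 276444 in.
536184 + 276444 ≈ 812600 in.

812600 inches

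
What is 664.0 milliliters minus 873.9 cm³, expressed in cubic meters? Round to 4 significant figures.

664.0 mL = 0.000664000 m³ and 873.9 cm³ = 0.000873900 m³.
0.000664000 − 0.000873900 ≈ -0.0002099 m³.

-0.0002099 m³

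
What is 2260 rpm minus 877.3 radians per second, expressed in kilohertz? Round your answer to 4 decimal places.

-0.1020 kilohertz

2260 rpm = 0.0376667 kHz and 877.3 rad/s = 0.139627 kHz.
0.0376667 − 0.139627 ≈ -0.1020 kHz.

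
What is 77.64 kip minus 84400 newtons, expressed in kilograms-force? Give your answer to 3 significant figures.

77.64 kip = 35216.9 kgf and 84400 N = 8606.40 kgf.
35216.9 − 8606.40 ≈ 26600 kgf.

26600 kilograms-force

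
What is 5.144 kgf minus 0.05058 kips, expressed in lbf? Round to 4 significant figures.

-39.24 lbf

5.144 kgf = 11.3406 lbf and 0.05058 kip = 50.5800 lbf.
11.3406 − 50.5800 ≈ -39.24 lbf.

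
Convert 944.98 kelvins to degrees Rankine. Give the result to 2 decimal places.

°R = K × 9/5.
Applying the formula gives 1700.96 °R.

1700.96 °R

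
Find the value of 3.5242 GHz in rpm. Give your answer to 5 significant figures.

1 GHz = 6.00000e+10 rpm.
So 3.5242 × 6.00000e+10 ≈ 2.1145e+11 rpm.

2.1145e+11 rpm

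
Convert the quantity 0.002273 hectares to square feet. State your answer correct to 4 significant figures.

244.7 square feet

1 hectare = 107639 square feet.
Then 0.002273 × 107639 ≈ 244.7 ft².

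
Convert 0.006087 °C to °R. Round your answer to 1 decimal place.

491.7 °R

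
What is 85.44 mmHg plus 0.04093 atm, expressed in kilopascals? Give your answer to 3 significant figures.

15.5 kPa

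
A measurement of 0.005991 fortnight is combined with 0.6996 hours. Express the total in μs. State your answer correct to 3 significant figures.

9.77e+9 microseconds

0.005991 fortnight = 7.24671e+9 μs and 0.6996 h = 2.51856e+9 μs.
7.24671e+9 + 2.51856e+9 ≈ 9.77e+9 μs.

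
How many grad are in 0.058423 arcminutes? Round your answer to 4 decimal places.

1 arcminute = 0.0185185 grad.
So 0.058423 × 0.0185185 ≈ 0.0011 grad.

0.0011 gradians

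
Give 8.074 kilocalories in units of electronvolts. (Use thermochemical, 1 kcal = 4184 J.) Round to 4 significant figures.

1 kilocalorie = 2.61145e+22 eV.
8.074 × 2.61145e+22 ≈ 2.108e+23 eV.

2.108e+23 electronvolts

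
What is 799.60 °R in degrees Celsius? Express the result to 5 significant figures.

171.07 °C

°R = (°C + 273.15) × 9/5.
Applying the formula gives 171.07 °C.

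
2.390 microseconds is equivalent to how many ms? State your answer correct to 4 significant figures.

1 μs = 0.00100000 milliseconds.
Thus 2.390 × 0.00100000 ≈ 0.002390 ms.

0.002390 ms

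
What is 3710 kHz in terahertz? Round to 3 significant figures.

3.71 × 10^-6 THz

1 kHz = 1.00000 × 10^-9 THz.
3710 × 1.00000 × 10^-9 ≈ 3.71 × 10^-6 THz.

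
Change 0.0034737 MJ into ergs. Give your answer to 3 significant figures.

3.47 × 10^10 erg

1 MJ = 1.00000 × 10^13 ergs.
So 0.0034737 × 1.00000 × 10^13 ≈ 3.47 × 10^10 erg.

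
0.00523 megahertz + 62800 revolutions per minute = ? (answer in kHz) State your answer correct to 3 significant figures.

6.28 kilohertz

0.00523 MHz = 5.23000 kHz and 62800 rpm = 1.04667 kHz.
5.23000 + 1.04667 ≈ 6.28 kHz.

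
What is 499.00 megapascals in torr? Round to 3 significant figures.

1 megapascal = 7500.62 torr.
So 499.00 × 7500.62 ≈ 3.74 × 10^6 torr.

3.74 × 10^6 torr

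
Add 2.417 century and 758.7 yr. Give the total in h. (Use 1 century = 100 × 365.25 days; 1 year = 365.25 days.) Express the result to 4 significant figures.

8.770e+6 h

2.417 century = 2118742 h and 758.7 yr = 6650764 h.
2118742 + 6650764 ≈ 8.770e+6 h.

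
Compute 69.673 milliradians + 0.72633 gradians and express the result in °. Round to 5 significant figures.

69.673 mrad = 3.99197 ° and 0.72633 grad = 0.653697 °.
3.99197 + 0.653697 ≈ 4.6457 °.

4.6457 °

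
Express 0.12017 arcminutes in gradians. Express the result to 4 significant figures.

0.002225 grad

1 arcmin = 0.0185185 grad.
So 0.12017 × 0.0185185 ≈ 0.002225 grad.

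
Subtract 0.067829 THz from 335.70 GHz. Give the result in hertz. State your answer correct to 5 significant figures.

2.6787 × 10^11 Hz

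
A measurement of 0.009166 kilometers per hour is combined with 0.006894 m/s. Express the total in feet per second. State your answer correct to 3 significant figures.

0.0310 ft/s

0.009166 km/h = 0.00835338 ft/s and 0.006894 m/s = 0.0226181 ft/s.
0.00835338 + 0.0226181 ≈ 0.0310 ft/s.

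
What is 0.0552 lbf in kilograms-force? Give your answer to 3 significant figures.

0.0250 kgf

1 pound-force = 0.453592 kilograms-force.
0.0552 × 0.453592 ≈ 0.0250 kgf.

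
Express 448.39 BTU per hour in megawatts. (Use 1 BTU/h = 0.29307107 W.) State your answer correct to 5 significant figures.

0.00013141 MW

1 BTU per hour = 2.93071 × 10^-7 MW.
Then 448.39 × 2.93071 × 10^-7 ≈ 0.00013141 MW.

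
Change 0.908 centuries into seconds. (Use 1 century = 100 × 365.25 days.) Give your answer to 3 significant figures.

2.87 × 10^9 s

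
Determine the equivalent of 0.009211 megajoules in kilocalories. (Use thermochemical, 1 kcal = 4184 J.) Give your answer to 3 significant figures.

2.20 kilocalories

1 megajoule = 239.006 kilocalories.
Thus 0.009211 × 239.006 ≈ 2.20 kcal.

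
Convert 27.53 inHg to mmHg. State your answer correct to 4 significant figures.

1 inHg = 25.4000 millimeters of mercury.
27.53 × 25.4000 ≈ 699.3 mmHg.

699.3 mmHg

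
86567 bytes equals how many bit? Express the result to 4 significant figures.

1 byte = 8.00000 bits.
Then 86567 × 8.00000 ≈ 692500 bit.

692500 bits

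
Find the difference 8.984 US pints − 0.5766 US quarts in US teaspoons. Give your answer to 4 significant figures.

8.984 US pt = 862.464 US tsp and 0.5766 US qt = 110.707 US tsp.
862.464 − 110.707 ≈ 751.8 US tsp.

751.8 US teaspoons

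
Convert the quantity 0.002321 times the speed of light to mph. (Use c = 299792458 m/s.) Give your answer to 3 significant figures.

1.56e+6 mph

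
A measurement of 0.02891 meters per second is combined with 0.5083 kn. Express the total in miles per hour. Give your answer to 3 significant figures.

0.650 mph

0.02891 m/s = 0.0646698 mph and 0.5083 kn = 0.584941 mph.
0.0646698 + 0.584941 ≈ 0.650 mph.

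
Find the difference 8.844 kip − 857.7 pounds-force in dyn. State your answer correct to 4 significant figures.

8.844 kip = 3.93401 × 10^9 dyn and 857.7 lbf = 3.81524 × 10^8 dyn.
3.93401 × 10^9 − 3.81524 × 10^8 ≈ 3.552 × 10^9 dyn.

3.552 × 10^9 dynes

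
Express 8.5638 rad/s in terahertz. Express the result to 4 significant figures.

1.363e-12 THz

1 radian per second = 1.59155e-13 THz.
8.5638 × 1.59155e-13 ≈ 1.363e-12 THz.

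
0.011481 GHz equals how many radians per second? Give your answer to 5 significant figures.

1 gigahertz = 6.28319 × 10^9 rad/s.
0.011481 × 6.28319 × 10^9 ≈ 7.2137 × 10^7 rad/s.

7.2137 × 10^7 rad/s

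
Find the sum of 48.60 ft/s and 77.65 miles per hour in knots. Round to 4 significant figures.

48.60 ft/s = 28.7947 kn and 77.65 mph = 67.4760 kn.
28.7947 + 67.4760 ≈ 96.27 kn.

96.27 kn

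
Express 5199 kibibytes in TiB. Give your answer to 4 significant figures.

4.842 × 10^-6 TiB

1 KiB = 9.31323 × 10^-10 TiB.
Then 5199 × 9.31323 × 10^-10 ≈ 4.842 × 10^-6 TiB.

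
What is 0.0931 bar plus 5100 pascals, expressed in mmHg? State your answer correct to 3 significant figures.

0.0931 bar = 69.8307 mmHg and 5100 Pa = 38.2531 mmHg.
69.8307 + 38.2531 ≈ 108 mmHg.

108 mmHg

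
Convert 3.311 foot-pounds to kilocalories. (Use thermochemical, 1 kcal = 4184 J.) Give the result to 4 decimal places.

0.0011 kilocalories

1 foot-pound = 0.000324048 kilocalories.
Thus 3.311 × 0.000324048 ≈ 0.0011 kcal.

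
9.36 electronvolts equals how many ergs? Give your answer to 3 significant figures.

1.50e-11 ergs

1 eV = 1.60218e-12 ergs.
Thus 9.36 × 1.60218e-12 ≈ 1.50e-11 erg.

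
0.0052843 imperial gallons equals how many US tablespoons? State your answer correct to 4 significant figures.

1 imp gal = 307.443 US tbsp.
Thus 0.0052843 × 307.443 ≈ 1.625 US tbsp.

1.625 US tbsp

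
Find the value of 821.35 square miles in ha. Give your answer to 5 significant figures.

212730 hectares

1 square mile = 258.999 hectares.
Then 821.35 × 258.999 ≈ 212730 ha.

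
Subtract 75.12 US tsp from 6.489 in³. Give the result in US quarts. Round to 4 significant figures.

-0.2789 US quarts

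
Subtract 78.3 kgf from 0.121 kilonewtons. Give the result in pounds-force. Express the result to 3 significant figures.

-145 pounds-force

0.121 kN = 27.2019 lbf and 78.3 kgf = 172.622 lbf.
27.2019 − 172.622 ≈ -145 lbf.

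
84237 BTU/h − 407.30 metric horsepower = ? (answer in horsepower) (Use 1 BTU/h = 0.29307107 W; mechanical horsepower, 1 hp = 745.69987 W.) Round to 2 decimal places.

-368.62 hp

84237 BTU/h = 33.1064 hp and 407.30 PS = 401.728 hp.
33.1064 − 401.728 ≈ -368.62 hp.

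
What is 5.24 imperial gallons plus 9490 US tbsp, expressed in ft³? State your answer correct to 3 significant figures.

5.80 cubic feet

5.24 imp gal = 0.841249 ft³ and 9490 US tbsp = 4.95558 ft³.
0.841249 + 4.95558 ≈ 5.80 ft³.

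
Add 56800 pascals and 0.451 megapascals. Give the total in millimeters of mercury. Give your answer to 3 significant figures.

56800 Pa = 426.035 mmHg and 0.451 MPa = 3382.78 mmHg.
426.035 + 3382.78 ≈ 3810 mmHg.

3810 mmHg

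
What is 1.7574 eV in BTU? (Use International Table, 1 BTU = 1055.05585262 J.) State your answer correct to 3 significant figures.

2.67 × 10^-22 BTU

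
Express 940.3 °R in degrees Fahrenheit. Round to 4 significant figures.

480.6 degrees Fahrenheit

°R = °F + 459.67.
Applying the formula gives 480.6 °F.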